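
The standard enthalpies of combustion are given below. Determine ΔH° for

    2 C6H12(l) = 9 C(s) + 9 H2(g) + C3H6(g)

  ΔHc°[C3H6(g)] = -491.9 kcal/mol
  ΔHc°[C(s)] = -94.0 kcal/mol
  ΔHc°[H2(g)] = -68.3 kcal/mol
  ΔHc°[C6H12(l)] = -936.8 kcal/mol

ΔH° = 79.0 kcal/mol

With combustion enthalpies, reactants minus products:
= [2·(-936.8)] − [9·(-94.0) + 9·(-68.3) + 1·(-491.9)]
= 79.0 kcal/mol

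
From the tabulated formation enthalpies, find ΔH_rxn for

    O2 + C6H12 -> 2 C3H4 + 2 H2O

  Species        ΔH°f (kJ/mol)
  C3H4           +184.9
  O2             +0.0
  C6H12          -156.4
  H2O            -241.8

Products: 2·(+184.9) + 2·(-241.8) = -113.8
Reactants: 1·(+0.0) + 1·(-156.4) = -156.4
ΔH_rxn = (-113.8) − (-156.4) = 42.6 kJ/mol

ΔH_rxn = 42.6 kJ/mol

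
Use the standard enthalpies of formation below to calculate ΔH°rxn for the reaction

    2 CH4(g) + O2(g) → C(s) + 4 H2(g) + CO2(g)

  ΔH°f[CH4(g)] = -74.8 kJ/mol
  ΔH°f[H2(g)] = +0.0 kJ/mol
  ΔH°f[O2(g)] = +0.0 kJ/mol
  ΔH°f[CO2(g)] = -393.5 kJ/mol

Products: 1·(+0.0) + 4·(+0.0) + 1·(-393.5) = -393.5
Reactants: 2·(-74.8) + 1·(+0.0) = -149.6
ΔH°rxn = (-393.5) − (-149.6) = -243.9 kJ/mol

ΔH°rxn = -243.9 kJ/mol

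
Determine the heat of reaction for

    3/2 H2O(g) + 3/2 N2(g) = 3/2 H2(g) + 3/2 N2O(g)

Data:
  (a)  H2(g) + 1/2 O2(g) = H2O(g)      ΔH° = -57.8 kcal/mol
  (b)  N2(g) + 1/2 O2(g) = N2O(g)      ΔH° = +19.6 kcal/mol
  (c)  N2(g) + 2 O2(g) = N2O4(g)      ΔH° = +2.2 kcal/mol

(a) reversed and × 3/2: (-3/2)·(-57.8) = +86.7 kcal/mol
(b) × 3/2: (3/2)·(+19.6) = +29.4 kcal/mol
(c): not needed.
Combining the equations, ΔH° = (+86.7) + (+29.4) = 116.1 kcal/mol

ΔH° = 116.1 kcal/mol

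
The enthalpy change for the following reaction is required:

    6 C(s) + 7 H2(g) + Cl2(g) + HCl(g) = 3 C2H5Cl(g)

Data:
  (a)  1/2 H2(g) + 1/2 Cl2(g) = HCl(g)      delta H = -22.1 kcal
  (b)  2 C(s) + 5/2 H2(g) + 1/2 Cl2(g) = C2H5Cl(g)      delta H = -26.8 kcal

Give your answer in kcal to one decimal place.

delta H = -58.3 kcal

(a) reversed: +22.1 kcal
(b) × 3: (3)·(-26.8) = -80.4 kcal
delta H = (-1)·(-22.1) + (3)·(-26.8) = -58.3 kcal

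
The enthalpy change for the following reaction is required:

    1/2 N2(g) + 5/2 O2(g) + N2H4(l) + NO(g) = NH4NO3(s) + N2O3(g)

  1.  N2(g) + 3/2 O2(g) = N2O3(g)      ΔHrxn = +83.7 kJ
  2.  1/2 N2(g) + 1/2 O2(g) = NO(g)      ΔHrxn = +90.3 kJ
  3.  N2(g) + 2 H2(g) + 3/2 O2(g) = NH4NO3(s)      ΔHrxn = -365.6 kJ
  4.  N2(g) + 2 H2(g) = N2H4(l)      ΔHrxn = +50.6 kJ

ΔHrxn = -422.8 kJ

eq. 1 as written: +83.7 kJ
eq. 2 reversed: -90.3 kJ
eq. 3 as written: -365.6 kJ
eq. 4 reversed: -50.6 kJ
Since enthalpy is a state function, ΔHrxn = (1)·(+83.7) + (-1)·(+90.3) + (1)·(-365.6) + (-1)·(+50.6) = -422.8 kJ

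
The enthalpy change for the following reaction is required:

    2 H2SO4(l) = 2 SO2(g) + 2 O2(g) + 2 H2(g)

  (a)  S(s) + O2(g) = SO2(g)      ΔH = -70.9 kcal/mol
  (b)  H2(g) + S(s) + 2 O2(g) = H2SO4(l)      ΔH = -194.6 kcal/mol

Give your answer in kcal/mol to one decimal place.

(a) × 2: (2)·(-70.9) = -141.8 kcal/mol
(b) reversed and × 2: (-2)·(-194.6) = +389.2 kcal/mol
By Hess's law, ΔH = (-141.8) + (+389.2) = 247.4 kcal/mol

ΔH = 247.4 kcal/mol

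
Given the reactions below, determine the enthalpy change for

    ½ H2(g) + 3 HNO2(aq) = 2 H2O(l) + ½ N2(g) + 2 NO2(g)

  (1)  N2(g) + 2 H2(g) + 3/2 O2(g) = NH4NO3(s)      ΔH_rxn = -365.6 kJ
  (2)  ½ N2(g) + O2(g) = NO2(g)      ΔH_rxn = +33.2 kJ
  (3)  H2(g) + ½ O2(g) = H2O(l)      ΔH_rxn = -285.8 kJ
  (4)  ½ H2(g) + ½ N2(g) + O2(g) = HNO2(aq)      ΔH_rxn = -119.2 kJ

(1): not needed (NH4NO3(s) appears nowhere else).
(2) × 2 (scale by 2 for the 2 NO2(g)): (2)·(+33.2) = +66.4 kJ
(3) × 2 (scale by 2 for the 2 H2O(l)): (2)·(-285.8) = -571.6 kJ
(4) reversed and × 3 (HNO2(aq) must end up as a reactant; ×3 to match 3 HNO2(aq) in the target): (-3)·(-119.2) = +357.6 kJ
ΔH_rxn = (2)·(+33.2) + (2)·(-285.8) + (-3)·(-119.2) = -147.6 kJ

ΔH_rxn = -147.6 kJ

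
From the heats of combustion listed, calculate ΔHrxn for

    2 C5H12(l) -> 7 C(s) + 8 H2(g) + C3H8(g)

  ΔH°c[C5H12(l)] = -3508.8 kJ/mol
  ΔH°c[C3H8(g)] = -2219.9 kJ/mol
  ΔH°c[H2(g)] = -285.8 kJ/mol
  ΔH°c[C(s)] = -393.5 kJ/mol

ΔHrxn = 243.2 kJ/mol

Using ΔH = Σ nΔHc°(reactants) − Σ nΔHc°(products):
= [2·(-3508.8)] − [7·(-393.5) + 8·(-285.8) + 1·(-2219.9)]
= 243.2 kJ/mol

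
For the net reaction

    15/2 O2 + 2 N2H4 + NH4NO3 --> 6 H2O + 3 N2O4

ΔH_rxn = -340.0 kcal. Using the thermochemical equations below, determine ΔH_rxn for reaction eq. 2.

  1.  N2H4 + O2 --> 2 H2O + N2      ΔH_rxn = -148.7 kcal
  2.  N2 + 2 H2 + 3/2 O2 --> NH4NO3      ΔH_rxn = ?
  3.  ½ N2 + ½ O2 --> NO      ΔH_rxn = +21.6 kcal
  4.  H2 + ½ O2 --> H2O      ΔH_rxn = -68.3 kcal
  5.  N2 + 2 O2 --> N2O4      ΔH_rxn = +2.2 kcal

eq. 1 × 2 (×2 to match 2 N2H4 in the target): (2)·(-148.7) = -297.4 kcal
eq. 2 reversed (NH4NO3 must end up as a reactant): contributes −x
eq. 3: not needed (NO appears nowhere else).
eq. 4 × 2: (2)·(-68.3) = -136.6 kcal
eq. 5 × 3 (×3 to match 3 N2O4 in the target): (3)·(+2.2) = +6.6 kcal
-340.0 = (-297.4) + (-136.6) + (+6.6) − x
x = (-340.0 − (-427.4)) / (-1) = -87.4 kcal

ΔH_rxn = -87.4 kcal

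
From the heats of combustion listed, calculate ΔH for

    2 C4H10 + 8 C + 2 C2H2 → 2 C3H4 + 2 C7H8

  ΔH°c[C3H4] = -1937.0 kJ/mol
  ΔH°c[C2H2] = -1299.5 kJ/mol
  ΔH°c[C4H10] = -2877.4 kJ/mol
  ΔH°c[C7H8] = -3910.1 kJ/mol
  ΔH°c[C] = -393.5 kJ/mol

Using ΔH = Σ nΔHc°(reactants) − Σ nΔHc°(products):
= [2·(-2877.4) + 8·(-393.5) + 2·(-1299.5)] − [2·(-1937.0) + 2·(-3910.1)]
= 192.4 kJ/mol

ΔH = 192.4 kJ/mol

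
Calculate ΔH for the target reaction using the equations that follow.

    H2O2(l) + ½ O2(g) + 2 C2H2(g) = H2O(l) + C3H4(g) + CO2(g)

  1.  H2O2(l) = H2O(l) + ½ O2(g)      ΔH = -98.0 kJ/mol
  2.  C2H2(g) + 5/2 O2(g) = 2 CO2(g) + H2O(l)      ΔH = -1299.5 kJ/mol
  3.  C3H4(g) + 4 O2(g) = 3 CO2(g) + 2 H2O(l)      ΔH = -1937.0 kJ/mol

ΔH = -760.0 kJ/mol

eq. 1 as written: -98.0 kJ/mol
eq. 2 × 2: (2)·(-1299.5) = -2599.0 kJ/mol
eq. 3 reversed: +1937.0 kJ/mol
Combining the equations, ΔH = (1)·(-98.0) + (2)·(-1299.5) + (-1)·(-1937.0) = -760.0 kJ/mol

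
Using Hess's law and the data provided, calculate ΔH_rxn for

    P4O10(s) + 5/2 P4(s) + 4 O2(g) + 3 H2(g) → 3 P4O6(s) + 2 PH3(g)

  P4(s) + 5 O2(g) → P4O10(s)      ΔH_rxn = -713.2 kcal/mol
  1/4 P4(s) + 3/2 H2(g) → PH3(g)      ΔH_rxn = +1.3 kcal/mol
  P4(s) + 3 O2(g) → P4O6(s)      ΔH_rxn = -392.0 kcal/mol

equation 1 reversed: +713.2 kcal/mol
equation 2 × 2: (2)·(+1.3) = +2.6 kcal/mol
equation 3 × 3: (3)·(-392.0) = -1176.0 kcal/mol
ΔH_rxn = (-1)·(-713.2) + (2)·(+1.3) + (3)·(-392.0) = -460.2 kcal/mol

ΔH_rxn = -460.2 kcal/mol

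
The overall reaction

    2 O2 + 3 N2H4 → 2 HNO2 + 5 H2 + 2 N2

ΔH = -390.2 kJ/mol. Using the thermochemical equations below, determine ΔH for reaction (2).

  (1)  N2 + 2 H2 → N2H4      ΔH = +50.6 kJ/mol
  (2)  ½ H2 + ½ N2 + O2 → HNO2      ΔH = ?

ΔH = -119.2 kJ/mol

(1) reversed and × 3 (reverse to put N2H4 on the reactant side; scale by 3 for the 3 N2H4): (-3)·(+50.6) = -151.8 kJ/mol
(2) × 2 (scale by 2 for the 2 HNO2): contributes 2·x
-390.2 = (-151.8) + 2·x
x = (-390.2 − (-151.8)) / (2) = -119.2 kJ/mol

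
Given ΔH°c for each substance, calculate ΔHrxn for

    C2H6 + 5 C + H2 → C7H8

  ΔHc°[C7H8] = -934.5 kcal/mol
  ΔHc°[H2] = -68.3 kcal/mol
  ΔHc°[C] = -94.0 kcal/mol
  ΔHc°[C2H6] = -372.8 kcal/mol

Using ΔH = Σ nΔHc°(reactants) − Σ nΔHc°(products):
= [1·(-372.8) + 5·(-94.0) + 1·(-68.3)] − [1·(-934.5)]
= 23.4 kcal/mol

ΔHrxn = 23.4 kcal/mol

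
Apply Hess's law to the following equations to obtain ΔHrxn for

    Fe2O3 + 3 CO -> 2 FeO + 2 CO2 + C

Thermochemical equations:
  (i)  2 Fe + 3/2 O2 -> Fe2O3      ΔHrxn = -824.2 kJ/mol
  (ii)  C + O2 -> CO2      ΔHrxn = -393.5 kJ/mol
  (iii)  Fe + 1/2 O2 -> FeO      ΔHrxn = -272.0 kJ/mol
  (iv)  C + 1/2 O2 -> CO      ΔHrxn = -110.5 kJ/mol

ΔHrxn = -175.3 kJ/mol

(i) reversed (Fe2O3 must end up as a reactant): +824.2 kJ/mol
(ii) × 2 (scale by 2 for the 2 CO2): (2)·(-393.5) = -787.0 kJ/mol
(iii) × 2 (×2 to match 2 FeO in the target): (2)·(-272.0) = -544.0 kJ/mol
(iv) reversed and × 3 (reverse to put CO on the reactant side; ×3 to match 3 CO in the target): (-3)·(-110.5) = +331.5 kJ/mol
ΔHrxn = (+824.2) + (-787.0) + (-544.0) + (+331.5) = -175.3 kJ/mol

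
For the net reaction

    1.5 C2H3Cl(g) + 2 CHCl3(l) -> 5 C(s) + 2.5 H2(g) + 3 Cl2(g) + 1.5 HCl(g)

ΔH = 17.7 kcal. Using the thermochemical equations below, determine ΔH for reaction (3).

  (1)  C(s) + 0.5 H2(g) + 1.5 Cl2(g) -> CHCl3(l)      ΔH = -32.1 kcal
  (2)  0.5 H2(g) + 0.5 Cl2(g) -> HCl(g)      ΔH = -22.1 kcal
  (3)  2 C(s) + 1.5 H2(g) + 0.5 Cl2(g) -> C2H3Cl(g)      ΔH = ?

(1) reversed and × 2 (reverse to put CHCl3(l) on the reactant side; scale by 2 for the 2 CHCl3(l)): (-2)·(-32.1) = +64.2 kcal
(2) × 3/2 (scale by 3/2 for the 3/2 HCl(g)): (3/2)·(-22.1) = -33.15 kcal
(3) reversed and × 3/2 (C2H3Cl(g) must end up as a reactant; scale by 3/2 for the 3/2 C2H3Cl(g)): contributes −3/2·x
+17.7 = (+64.2) + (-33.15) − 3/2·x
x = (+17.7 − (+31.05)) / (-3/2) = 8.9 kcal

ΔH = 8.9 kcal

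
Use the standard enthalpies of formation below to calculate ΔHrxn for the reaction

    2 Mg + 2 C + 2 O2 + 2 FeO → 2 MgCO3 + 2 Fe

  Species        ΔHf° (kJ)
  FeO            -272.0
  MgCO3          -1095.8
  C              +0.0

ΔHrxn = -1647.6 kJ

Products: 2·(-1095.8) + 2·(+0.0) = -2191.6
Reactants: 2·(+0.0) + 2·(+0.0) + 2·(+0.0) + 2·(-272.0) = -544.0
ΔHrxn = (-2191.6) − (-544.0) = -1647.6 kJ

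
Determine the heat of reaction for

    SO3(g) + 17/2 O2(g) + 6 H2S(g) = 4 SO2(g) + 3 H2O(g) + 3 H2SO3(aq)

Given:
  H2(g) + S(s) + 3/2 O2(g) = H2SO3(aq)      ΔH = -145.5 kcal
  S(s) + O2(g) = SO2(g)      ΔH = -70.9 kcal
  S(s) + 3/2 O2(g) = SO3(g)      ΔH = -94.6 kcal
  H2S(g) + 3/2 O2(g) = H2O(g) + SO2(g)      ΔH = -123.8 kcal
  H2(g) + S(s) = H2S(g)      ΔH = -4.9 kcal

ΔH = -769.5 kcal

equation 1 × 3: (3)·(-145.5) = -436.5 kcal
equation 2 as written: -70.9 kcal
equation 3 reversed: +94.6 kcal
equation 4 × 3: (3)·(-123.8) = -371.4 kcal
equation 5 reversed and × 3: (-3)·(-4.9) = +14.7 kcal
ΔH = (-436.5) + (-70.9) + (+94.6) + (-371.4) + (+14.7) = -769.5 kcal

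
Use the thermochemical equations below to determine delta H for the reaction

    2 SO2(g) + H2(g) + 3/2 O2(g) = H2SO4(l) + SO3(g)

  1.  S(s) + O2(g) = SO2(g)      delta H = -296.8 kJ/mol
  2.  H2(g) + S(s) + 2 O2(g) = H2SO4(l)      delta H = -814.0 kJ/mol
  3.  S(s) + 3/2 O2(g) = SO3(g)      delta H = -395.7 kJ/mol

eq. 1 reversed and × 2 (reverse to put SO2(g) on the reactant side; scale by 2 for the 2 SO2(g)): (-2)·(-296.8) = +593.6 kJ/mol
eq. 2 as written (H2SO4(l) already on the product side): -814.0 kJ/mol
eq. 3 as written (SO3(g) already on the product side): -395.7 kJ/mol
Since enthalpy is a state function, delta H = (+593.6) + (-814.0) + (-395.7) = -616.1 kJ/mol

delta H = -616.1 kJ/mol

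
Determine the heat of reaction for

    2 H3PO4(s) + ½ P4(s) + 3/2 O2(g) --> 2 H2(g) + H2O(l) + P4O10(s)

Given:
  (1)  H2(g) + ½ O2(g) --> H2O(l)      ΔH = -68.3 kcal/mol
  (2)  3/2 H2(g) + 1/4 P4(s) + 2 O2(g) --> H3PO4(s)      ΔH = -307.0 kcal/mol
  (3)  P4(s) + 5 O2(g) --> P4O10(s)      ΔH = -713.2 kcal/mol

(1) as written (H2O(l) already on the product side): -68.3 kcal/mol
(2) reversed and × 2 (H3PO4(s) must end up as a reactant; ×2 to match 2 H3PO4(s) in the target): (-2)·(-307.0) = +614.0 kcal/mol
(3) as written (P4O10(s) already on the product side): -713.2 kcal/mol
ΔH = (-68.3) + (+614.0) + (-713.2) = -167.5 kcal/mol

ΔH = -167.5 kcal/mol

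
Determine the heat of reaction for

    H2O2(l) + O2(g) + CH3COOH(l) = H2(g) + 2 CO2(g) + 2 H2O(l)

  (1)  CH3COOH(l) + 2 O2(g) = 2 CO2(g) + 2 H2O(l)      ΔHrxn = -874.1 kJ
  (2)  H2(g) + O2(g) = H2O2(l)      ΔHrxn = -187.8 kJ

ΔHrxn = -686.3 kJ

(1) as written (CH3COOH(l) already on the reactant side): -874.1 kJ
(2) reversed (reverse to put H2O2(l) on the reactant side): +187.8 kJ
Combining the equations, ΔHrxn = (-874.1) + (+187.8) = -686.3 kJ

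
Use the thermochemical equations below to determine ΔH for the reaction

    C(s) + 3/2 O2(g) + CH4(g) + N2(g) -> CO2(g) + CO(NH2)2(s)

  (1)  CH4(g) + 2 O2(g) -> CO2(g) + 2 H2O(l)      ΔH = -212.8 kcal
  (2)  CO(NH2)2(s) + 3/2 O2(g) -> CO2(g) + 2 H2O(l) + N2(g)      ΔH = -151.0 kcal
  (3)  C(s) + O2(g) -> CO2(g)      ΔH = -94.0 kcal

(1) as written (CH4(g) already on the reactant side): -212.8 kcal
(2) reversed (CO(NH2)2(s) must end up as a product): +151.0 kcal
(3) as written (C(s) already on the reactant side): -94.0 kcal
ΔH = (1)·(-212.8) + (-1)·(-151.0) + (1)·(-94.0) = -155.8 kcal

ΔH = -155.8 kcal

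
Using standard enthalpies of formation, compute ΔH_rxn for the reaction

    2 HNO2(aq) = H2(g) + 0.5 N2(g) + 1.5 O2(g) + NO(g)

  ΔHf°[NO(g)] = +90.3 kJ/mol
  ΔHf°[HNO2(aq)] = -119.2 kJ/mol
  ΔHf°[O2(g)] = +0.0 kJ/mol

ΔH°rxn = Σ nΔHf°(products) − Σ nΔHf°(reactants).
Products: 1·(+0.0) + 1/2·(+0.0) + 3/2·(+0.0) + 1·(+90.3) = +90.3
Reactants: 2·(-119.2) = -238.4
ΔH_rxn = (+90.3) − (-238.4) = 328.7 kJ/mol

ΔH_rxn = 328.7 kJ/mol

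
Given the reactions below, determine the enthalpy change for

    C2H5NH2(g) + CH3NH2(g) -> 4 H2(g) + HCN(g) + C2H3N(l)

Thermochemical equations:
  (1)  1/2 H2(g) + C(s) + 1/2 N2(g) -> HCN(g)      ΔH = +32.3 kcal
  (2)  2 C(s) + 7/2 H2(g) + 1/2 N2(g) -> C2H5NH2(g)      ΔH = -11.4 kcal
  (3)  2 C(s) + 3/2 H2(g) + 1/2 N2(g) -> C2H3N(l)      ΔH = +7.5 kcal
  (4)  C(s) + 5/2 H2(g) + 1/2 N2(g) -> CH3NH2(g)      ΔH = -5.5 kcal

(1) as written (HCN(g) already on the product side): +32.3 kcal
(2) reversed (reverse to put C2H5NH2(g) on the reactant side): +11.4 kcal
(3) as written (C2H3N(l) already on the product side): +7.5 kcal
(4) reversed (CH3NH2(g) must end up as a reactant): +5.5 kcal
By Hess's law, ΔH = (+32.3) + (+11.4) + (+7.5) + (+5.5) = 56.7 kcal

ΔH = 56.7 kcal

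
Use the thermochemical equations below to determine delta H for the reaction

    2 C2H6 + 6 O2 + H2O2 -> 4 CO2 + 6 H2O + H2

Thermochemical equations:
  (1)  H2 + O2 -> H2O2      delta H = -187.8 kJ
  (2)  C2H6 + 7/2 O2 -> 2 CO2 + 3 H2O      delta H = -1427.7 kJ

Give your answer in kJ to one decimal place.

delta H = -2667.6 kJ

(1) reversed (H2O2 must end up as a reactant): +187.8 kJ
(2) × 2 (scale by 2 for the 2 C2H6): (2)·(-1427.7) = -2855.4 kJ
delta H = (-1)·(-187.8) + (2)·(-1427.7) = -2667.6 kJ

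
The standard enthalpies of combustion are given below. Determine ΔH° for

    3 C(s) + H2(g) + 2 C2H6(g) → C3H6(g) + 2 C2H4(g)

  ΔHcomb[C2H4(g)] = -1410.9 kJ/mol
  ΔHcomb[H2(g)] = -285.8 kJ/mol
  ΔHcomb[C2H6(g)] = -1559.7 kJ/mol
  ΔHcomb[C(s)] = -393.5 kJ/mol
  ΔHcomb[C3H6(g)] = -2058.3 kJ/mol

With combustion enthalpies, reactants minus products:
= [3·(-393.5) + 1·(-285.8) + 2·(-1559.7)] − [1·(-2058.3) + 2·(-1410.9)]
= 294.4 kJ/mol

ΔH° = 294.4 kJ/mol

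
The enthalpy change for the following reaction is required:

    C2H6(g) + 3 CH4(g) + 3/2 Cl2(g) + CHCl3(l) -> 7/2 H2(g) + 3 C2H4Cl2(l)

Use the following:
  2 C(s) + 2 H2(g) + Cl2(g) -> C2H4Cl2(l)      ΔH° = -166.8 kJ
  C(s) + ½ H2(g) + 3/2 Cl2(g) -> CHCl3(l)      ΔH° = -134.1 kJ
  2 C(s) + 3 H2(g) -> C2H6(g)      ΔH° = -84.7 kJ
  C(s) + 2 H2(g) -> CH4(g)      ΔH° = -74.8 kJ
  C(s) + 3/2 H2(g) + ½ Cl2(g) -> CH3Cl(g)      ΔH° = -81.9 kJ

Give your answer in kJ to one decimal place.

equation 1 × 3: (3)·(-166.8) = -500.4 kJ
equation 2 reversed: +134.1 kJ
equation 3 reversed: +84.7 kJ
equation 4 reversed and × 3: (-3)·(-74.8) = +224.4 kJ
equation 5: not needed.
ΔH° = (-500.4) + (+134.1) + (+84.7) + (+224.4) = -57.2 kJ

ΔH° = -57.2 kJ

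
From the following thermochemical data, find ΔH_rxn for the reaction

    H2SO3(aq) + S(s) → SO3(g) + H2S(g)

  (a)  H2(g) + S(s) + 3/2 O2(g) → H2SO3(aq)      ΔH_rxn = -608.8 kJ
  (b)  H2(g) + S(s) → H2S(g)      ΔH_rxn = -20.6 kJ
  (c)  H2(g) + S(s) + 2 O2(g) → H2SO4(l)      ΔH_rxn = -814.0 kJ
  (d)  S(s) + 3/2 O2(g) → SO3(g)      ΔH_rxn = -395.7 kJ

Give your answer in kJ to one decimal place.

(a) reversed: +608.8 kJ
(b) as written: -20.6 kJ
(c): not needed.
(d) as written: -395.7 kJ
By Hess's law, ΔH_rxn = (-1)·(-608.8) + (1)·(-20.6) + (1)·(-395.7) = 192.5 kJ

ΔH_rxn = 192.5 kJ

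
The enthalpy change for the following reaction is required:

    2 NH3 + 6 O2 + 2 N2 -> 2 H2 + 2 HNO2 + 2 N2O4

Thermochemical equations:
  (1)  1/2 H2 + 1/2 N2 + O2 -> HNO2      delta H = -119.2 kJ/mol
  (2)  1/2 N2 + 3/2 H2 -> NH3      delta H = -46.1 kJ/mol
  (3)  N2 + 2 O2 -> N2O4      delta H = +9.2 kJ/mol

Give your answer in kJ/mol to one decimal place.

delta H = -127.8 kJ/mol

(1) × 2: (2)·(-119.2) = -238.4 kJ/mol
(2) reversed and × 2: (-2)·(-46.1) = +92.2 kJ/mol
(3) × 2: (2)·(+9.2) = +18.4 kJ/mol
delta H = (-238.4) + (+92.2) + (+18.4) = -127.8 kJ/mol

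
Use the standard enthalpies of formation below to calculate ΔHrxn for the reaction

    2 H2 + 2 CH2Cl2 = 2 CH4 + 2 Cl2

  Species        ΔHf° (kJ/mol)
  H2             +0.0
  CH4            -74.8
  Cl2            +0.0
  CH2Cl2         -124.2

ΔHrxn = 98.8 kJ/mol

Products: 2·(-74.8) + 2·(+0.0) = -149.6
Reactants: 2·(+0.0) + 2·(-124.2) = -248.4
ΔHrxn = (-149.6) − (-248.4) = 98.8 kJ/mol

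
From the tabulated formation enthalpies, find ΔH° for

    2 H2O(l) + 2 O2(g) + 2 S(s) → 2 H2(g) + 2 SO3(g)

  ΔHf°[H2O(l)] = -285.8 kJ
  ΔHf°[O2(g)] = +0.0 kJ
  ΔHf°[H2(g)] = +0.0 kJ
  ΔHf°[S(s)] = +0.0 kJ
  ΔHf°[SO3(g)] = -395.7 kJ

Products: 2·(+0.0) + 2·(-395.7) = -791.4
Reactants: 2·(-285.8) + 2·(+0.0) + 2·(+0.0) = -571.6
ΔH° = (-791.4) − (-571.6) = -219.8 kJ

ΔH° = -219.8 kJ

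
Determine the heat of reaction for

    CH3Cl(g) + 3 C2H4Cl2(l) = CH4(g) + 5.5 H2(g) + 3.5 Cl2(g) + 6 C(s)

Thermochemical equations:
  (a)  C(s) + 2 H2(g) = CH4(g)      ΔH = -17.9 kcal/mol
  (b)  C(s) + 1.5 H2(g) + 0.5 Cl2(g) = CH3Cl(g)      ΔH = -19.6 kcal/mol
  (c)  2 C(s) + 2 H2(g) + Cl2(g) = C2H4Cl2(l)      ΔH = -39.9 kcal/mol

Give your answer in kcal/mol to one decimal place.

ΔH = 121.4 kcal/mol

(a) as written: -17.9 kcal/mol
(b) reversed: +19.6 kcal/mol
(c) reversed and × 3: (-3)·(-39.9) = +119.7 kcal/mol
Since enthalpy is a state function, ΔH = (1)·(-17.9) + (-1)·(-19.6) + (-3)·(-39.9) = 121.4 kcal/mol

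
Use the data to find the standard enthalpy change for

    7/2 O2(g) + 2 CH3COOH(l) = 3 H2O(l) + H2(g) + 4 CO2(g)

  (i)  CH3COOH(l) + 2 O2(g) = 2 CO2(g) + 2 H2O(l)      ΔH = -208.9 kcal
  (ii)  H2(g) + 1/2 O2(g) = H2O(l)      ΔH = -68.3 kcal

(i) × 2: (2)·(-208.9) = -417.8 kcal
(ii) reversed: +68.3 kcal
By Hess's law, ΔH = (-417.8) + (+68.3) = -349.5 kcal

ΔH = -349.5 kcal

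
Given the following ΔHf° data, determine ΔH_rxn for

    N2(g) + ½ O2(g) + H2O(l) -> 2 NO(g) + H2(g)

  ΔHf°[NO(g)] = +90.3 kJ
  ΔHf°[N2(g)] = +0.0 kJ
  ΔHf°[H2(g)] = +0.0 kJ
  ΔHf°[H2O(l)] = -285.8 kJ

ΔH°rxn = Σ nΔHf°(products) − Σ nΔHf°(reactants).
Products: 2·(+90.3) + 1·(+0.0) = +180.6
Reactants: 1·(+0.0) + 1/2·(+0.0) + 1·(-285.8) = -285.8
ΔH_rxn = (+180.6) − (-285.8) = 466.4 kJ

ΔH_rxn = 466.4 kJ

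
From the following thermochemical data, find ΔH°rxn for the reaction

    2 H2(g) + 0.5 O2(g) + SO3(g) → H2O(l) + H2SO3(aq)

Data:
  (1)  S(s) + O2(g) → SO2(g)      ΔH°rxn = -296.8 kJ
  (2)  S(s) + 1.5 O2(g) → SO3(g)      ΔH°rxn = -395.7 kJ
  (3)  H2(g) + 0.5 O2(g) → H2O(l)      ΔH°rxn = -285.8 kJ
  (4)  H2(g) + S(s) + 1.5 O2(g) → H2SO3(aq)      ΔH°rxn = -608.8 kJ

(1): not needed (SO2(g) appears nowhere else).
(2) reversed (reverse to put SO3(g) on the reactant side): +395.7 kJ
(3) as written (H2O(l) already on the product side): -285.8 kJ
(4) as written (H2SO3(aq) already on the product side): -608.8 kJ
By Hess's law, ΔH°rxn = (+395.7) + (-285.8) + (-608.8) = -498.9 kJ

ΔH°rxn = -498.9 kJ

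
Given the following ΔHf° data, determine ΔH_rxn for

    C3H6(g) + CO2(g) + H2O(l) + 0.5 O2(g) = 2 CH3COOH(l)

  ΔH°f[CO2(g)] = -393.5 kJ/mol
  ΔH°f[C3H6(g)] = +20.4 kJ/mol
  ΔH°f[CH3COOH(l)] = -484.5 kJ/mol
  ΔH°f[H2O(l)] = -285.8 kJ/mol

ΔH_rxn = -310.1 kJ/mol

Products: 2·(-484.5) = -969.0
Reactants: 1·(+20.4) + 1·(-393.5) + 1·(-285.8) + 1/2·(+0.0) = -658.9
ΔH_rxn = (-969.0) − (-658.9) = -310.1 kJ/mol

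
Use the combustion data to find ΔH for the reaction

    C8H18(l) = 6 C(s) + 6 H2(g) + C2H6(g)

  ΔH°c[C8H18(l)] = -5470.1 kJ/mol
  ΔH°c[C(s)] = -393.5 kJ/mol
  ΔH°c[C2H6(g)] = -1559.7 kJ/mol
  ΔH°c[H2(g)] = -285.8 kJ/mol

ΔH = 165.4 kJ/mol

Using ΔH = Σ nΔHc°(reactants) − Σ nΔHc°(products):
= [1·(-5470.1)] − [6·(-393.5) + 6·(-285.8) + 1·(-1559.7)]
= 165.4 kJ/mol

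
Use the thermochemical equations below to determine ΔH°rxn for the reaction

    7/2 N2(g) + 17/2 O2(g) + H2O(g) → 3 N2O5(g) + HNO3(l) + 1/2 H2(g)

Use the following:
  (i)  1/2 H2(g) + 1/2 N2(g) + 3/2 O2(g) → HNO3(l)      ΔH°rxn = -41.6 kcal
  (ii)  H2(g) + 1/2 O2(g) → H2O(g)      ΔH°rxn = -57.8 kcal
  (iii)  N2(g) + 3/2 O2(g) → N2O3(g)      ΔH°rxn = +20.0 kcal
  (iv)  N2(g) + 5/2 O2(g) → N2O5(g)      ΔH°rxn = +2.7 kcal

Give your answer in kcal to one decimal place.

(i) as written: -41.6 kcal
(ii) reversed: +57.8 kcal
(iii): not needed.
(iv) × 3: (3)·(+2.7) = +8.1 kcal
Summing the manipulated equations, ΔH°rxn = (1)·(-41.6) + (-1)·(-57.8) + (3)·(+2.7) = 24.3 kcal

ΔH°rxn = 24.3 kcal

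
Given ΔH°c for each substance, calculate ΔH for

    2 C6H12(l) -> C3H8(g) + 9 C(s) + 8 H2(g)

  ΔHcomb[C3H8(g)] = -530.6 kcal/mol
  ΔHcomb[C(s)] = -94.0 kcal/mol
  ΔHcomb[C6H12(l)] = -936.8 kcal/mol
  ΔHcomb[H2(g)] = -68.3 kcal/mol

With combustion enthalpies, reactants minus products:
= [2·(-936.8)] − [1·(-530.6) + 9·(-94.0) + 8·(-68.3)]
= 49.4 kcal/mol

ΔH = 49.4 kcal/mol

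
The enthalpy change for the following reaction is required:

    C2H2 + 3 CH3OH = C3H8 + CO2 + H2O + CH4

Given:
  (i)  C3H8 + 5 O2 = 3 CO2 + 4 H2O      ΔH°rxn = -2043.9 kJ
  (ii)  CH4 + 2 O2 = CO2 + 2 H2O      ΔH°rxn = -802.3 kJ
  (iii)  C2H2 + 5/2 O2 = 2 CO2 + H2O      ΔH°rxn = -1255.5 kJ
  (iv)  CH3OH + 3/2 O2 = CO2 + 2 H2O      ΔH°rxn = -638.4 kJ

(i) reversed (C3H8 must end up as a product): +2043.9 kJ
(ii) reversed (CH4 must end up as a product): +802.3 kJ
(iii) as written (C2H2 already on the reactant side): -1255.5 kJ
(iv) × 3 (×3 to match 3 CH3OH in the target): (3)·(-638.4) = -1915.2 kJ
ΔH°rxn = (+2043.9) + (+802.3) + (-1255.5) + (-1915.2) = -324.5 kJ

ΔH°rxn = -324.5 kJ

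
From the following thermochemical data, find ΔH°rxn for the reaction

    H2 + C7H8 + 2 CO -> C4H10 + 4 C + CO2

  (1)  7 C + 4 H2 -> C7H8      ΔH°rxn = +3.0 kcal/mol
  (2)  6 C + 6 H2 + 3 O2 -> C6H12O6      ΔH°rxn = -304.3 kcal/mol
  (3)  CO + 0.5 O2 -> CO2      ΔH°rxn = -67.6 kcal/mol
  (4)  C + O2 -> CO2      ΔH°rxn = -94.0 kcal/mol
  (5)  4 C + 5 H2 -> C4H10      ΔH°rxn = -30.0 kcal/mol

ΔH°rxn = -74.2 kcal/mol

(1) reversed: -3.0 kcal/mol
(2): not needed.
(3) × 2: (2)·(-67.6) = -135.2 kcal/mol
(4) reversed: +94.0 kcal/mol
(5) as written: -30.0 kcal/mol
ΔH°rxn = (-1)·(+3.0) + (2)·(-67.6) + (-1)·(-94.0) + (1)·(-30.0) = -74.2 kcal/mol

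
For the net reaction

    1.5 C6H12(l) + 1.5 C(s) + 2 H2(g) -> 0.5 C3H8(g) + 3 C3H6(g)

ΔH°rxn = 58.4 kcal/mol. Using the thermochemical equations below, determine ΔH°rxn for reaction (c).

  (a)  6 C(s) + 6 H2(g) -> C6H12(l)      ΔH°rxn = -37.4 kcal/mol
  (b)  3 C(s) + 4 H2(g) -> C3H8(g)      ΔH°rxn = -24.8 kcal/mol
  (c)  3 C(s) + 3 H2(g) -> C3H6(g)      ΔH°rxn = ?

ΔH°rxn = 4.9 kcal/mol

(a) reversed and × 3/2 (reverse to put C6H12(l) on the reactant side; ×3/2 to match 3/2 C6H12(l) in the target): (-3/2)·(-37.4) = +56.1 kcal/mol
(b) × 1/2 (scale by 1/2 for the 1/2 C3H8(g)): (1/2)·(-24.8) = -12.4 kcal/mol
(c) × 3 (×3 to match 3 C3H6(g) in the target): contributes 3·x
+58.4 = (+56.1) + (-12.4) + 3·x
x = (+58.4 − (+43.7)) / (3) = 4.9 kcal/mol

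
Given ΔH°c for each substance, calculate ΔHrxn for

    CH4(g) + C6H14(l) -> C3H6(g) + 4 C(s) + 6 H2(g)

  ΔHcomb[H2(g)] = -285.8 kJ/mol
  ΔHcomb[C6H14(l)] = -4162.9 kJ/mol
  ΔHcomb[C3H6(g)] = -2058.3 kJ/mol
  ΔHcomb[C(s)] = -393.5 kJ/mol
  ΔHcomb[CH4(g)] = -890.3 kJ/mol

ΔHrxn = 293.9 kJ/mol

With combustion enthalpies, reactants minus products:
= [1·(-890.3) + 1·(-4162.9)] − [1·(-2058.3) + 4·(-393.5) + 6·(-285.8)]
= 293.9 kJ/mol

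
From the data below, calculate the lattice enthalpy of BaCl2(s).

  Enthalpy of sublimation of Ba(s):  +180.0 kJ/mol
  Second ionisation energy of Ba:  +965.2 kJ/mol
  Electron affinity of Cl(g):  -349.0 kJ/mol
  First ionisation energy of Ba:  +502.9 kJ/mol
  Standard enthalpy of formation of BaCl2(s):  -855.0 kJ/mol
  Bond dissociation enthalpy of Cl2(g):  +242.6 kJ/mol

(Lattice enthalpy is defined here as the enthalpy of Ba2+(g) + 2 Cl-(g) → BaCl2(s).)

U = -2047.7 kJ/mol

ΔHf° = 1·ΔHsub + 1·(ΣIE) + 1·D(Cl2) + 2·EA + U
-855.0 = 1·(+180.0) + 1·(+1468.1) + 1·(+242.6) + 2·(-349.0) + U
U = -855.0 − (+1192.7) = -2047.7 kJ/mol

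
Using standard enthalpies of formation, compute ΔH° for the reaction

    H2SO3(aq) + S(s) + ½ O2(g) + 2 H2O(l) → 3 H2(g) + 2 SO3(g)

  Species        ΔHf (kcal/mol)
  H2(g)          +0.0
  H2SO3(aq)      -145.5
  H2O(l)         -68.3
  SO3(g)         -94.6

ΔH°rxn = Σ nΔHf°(products) − Σ nΔHf°(reactants).
Products: 3·(+0.0) + 2·(-94.6) = -189.2
Reactants: 1·(-145.5) + 1·(+0.0) + 1/2·(+0.0) + 2·(-68.3) = -282.1
ΔH° = (-189.2) − (-282.1) = 92.9 kcal/mol

ΔH° = 92.9 kcal/mol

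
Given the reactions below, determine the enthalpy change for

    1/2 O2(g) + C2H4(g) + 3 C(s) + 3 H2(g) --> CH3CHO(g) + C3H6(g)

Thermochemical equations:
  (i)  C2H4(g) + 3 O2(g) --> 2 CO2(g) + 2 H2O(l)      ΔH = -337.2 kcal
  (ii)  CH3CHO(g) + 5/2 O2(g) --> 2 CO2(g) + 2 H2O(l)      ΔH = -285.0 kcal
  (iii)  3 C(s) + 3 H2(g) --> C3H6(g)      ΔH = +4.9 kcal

(i) as written: -337.2 kcal
(ii) reversed: +285.0 kcal
(iii) as written: +4.9 kcal
ΔH = (1)·(-337.2) + (-1)·(-285.0) + (1)·(+4.9) = -47.3 kcal

ΔH = -47.3 kcal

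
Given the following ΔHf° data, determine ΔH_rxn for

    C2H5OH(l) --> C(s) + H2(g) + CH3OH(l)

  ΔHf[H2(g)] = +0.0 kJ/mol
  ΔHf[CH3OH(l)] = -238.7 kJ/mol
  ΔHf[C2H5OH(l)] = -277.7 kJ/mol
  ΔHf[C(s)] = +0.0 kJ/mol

ΔH_rxn = 39.0 kJ/mol

ΔH°rxn = Σ nΔHf°(products) − Σ nΔHf°(reactants).
Products: 1·(+0.0) + 1·(+0.0) + 1·(-238.7) = -238.7
Reactants: 1·(-277.7) = -277.7
ΔH_rxn = (-238.7) − (-277.7) = 39.0 kJ/mol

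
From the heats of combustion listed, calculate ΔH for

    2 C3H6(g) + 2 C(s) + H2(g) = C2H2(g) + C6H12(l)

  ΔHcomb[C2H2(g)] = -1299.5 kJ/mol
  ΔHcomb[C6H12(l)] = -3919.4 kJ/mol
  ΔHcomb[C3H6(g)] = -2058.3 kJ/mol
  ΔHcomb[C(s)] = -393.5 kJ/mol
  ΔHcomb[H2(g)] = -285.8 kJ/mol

With combustion enthalpies, reactants minus products:
= [2·(-2058.3) + 2·(-393.5) + 1·(-285.8)] − [1·(-1299.5) + 1·(-3919.4)]
= 29.5 kJ/mol

ΔH = 29.5 kJ/mol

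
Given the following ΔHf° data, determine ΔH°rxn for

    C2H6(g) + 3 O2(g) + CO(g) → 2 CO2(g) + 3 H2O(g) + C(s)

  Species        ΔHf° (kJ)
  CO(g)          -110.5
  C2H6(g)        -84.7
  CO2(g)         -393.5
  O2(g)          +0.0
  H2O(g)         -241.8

Products: 2·(-393.5) + 3·(-241.8) + 1·(+0.0) = -1512.4
Reactants: 1·(-84.7) + 3·(+0.0) + 1·(-110.5) = -195.2
ΔH°rxn = (-1512.4) − (-195.2) = -1317.2 kJ

ΔH°rxn = -1317.2 kJ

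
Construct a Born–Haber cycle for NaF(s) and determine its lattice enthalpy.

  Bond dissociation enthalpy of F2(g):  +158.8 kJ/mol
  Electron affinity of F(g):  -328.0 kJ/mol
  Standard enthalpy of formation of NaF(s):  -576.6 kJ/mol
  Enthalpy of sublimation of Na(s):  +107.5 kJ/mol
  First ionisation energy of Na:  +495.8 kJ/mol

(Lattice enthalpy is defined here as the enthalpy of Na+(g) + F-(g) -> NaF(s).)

U = -931.3 kJ/mol

ΔHf° = 1·ΔHsub + 1·(ΣIE) + 1/2·D(F2) + 1·EA + U
-576.6 = 1·(+107.5) + 1·(+495.8) + 1/2·(+158.8) + 1·(-328.0) + U
U = -576.6 − (+354.7) = -931.3 kJ/mol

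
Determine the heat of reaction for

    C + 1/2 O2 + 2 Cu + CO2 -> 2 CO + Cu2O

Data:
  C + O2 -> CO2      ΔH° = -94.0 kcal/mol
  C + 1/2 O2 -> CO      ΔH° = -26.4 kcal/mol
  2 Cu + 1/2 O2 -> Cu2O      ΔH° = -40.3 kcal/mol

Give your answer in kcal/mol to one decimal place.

ΔH° = 0.9 kcal/mol

equation 1 reversed (CO2 must end up as a reactant): +94.0 kcal/mol
equation 2 × 2 (×2 to match 2 CO in the target): (2)·(-26.4) = -52.8 kcal/mol
equation 3 as written (Cu2O already on the product side): -40.3 kcal/mol
ΔH° = (-1)·(-94.0) + (2)·(-26.4) + (1)·(-40.3) = 0.9 kcal/mol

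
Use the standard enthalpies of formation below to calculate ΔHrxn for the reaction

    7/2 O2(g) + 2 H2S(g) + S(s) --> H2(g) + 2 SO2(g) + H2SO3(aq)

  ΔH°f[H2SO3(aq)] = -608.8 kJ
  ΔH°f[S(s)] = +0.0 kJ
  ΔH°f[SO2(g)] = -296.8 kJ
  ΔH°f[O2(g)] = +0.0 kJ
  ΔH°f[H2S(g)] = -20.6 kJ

ΔH°rxn = Σ nΔHf°(products) − Σ nΔHf°(reactants).
Products: 1·(+0.0) + 2·(-296.8) + 1·(-608.8) = -1202.4
Reactants: 7/2·(+0.0) + 2·(-20.6) + 1·(+0.0) = -41.2
ΔHrxn = (-1202.4) − (-41.2) = -1161.2 kJ

ΔHrxn = -1161.2 kJ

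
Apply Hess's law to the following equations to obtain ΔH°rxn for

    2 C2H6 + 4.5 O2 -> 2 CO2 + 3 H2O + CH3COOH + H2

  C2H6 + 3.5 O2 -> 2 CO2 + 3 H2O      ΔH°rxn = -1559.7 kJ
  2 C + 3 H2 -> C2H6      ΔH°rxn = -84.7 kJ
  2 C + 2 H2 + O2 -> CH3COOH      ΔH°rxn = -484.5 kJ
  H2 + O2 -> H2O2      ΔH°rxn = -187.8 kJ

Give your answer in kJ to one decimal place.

equation 1 as written (CO2 already on the product side): -1559.7 kJ
equation 2 reversed: +84.7 kJ
equation 3 as written (CH3COOH already on the product side): -484.5 kJ
equation 4: not needed (H2O2 appears nowhere else).
ΔH°rxn = (1)·(-1559.7) + (-1)·(-84.7) + (1)·(-484.5) = -1959.5 kJ

ΔH°rxn = -1959.5 kJ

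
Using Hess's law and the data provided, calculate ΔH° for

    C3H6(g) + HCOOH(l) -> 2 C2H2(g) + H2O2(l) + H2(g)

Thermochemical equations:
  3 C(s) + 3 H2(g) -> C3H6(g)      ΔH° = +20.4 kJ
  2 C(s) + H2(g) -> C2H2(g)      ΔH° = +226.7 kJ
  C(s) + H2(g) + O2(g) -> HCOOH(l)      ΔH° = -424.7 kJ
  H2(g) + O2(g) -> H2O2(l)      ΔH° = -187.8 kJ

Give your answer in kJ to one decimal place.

equation 1 reversed: -20.4 kJ
equation 2 × 2: (2)·(+226.7) = +453.4 kJ
equation 3 reversed: +424.7 kJ
equation 4 as written: -187.8 kJ
ΔH° = (-1)·(+20.4) + (2)·(+226.7) + (-1)·(-424.7) + (1)·(-187.8) = 669.9 kJ

ΔH° = 669.9 kJ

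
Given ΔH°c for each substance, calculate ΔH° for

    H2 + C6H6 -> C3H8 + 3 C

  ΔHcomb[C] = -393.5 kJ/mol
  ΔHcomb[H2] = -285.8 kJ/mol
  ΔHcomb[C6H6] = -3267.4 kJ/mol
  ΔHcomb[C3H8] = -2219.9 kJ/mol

With combustion enthalpies, reactants minus products:
= [1·(-285.8) + 1·(-3267.4)] − [1·(-2219.9) + 3·(-393.5)]
= -152.8 kJ/mol

ΔH° = -152.8 kJ/mol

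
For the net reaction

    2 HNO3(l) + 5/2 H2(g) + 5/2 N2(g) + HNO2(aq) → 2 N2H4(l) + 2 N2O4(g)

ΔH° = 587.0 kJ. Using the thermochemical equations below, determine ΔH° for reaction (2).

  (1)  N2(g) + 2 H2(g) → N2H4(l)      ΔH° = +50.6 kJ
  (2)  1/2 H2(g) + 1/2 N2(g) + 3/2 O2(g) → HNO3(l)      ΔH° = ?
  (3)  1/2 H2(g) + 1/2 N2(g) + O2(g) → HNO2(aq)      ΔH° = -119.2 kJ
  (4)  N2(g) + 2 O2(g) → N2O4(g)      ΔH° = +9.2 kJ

(1) × 2: (2)·(+50.6) = +101.2 kJ
(2) reversed and × 2: contributes −2·x
(3) reversed: +119.2 kJ
(4) × 2: (2)·(+9.2) = +18.4 kJ
+587.0 = (+101.2) + (+119.2) + (+18.4) − 2·x
x = (+587.0 − (+238.8)) / (-2) = -174.1 kJ

ΔH° = -174.1 kJ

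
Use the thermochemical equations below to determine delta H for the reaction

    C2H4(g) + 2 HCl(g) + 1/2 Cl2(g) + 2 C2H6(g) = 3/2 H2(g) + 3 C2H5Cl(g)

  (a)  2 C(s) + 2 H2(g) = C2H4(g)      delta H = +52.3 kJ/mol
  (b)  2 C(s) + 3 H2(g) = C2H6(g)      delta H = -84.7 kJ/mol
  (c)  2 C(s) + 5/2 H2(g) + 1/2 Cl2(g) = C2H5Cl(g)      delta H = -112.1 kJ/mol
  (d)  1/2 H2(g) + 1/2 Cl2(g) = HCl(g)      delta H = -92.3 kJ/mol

delta H = -34.6 kJ/mol

(a) reversed (reverse to put C2H4(g) on the reactant side): -52.3 kJ/mol
(b) reversed and × 2 (reverse to put C2H6(g) on the reactant side; ×2 to match 2 C2H6(g) in the target): (-2)·(-84.7) = +169.4 kJ/mol
(c) × 3 (scale by 3 for the 3 C2H5Cl(g)): (3)·(-112.1) = -336.3 kJ/mol
(d) reversed and × 2 (HCl(g) must end up as a reactant; scale by 2 for the 2 HCl(g)): (-2)·(-92.3) = +184.6 kJ/mol
By Hess's law, delta H = (-1)·(+52.3) + (-2)·(-84.7) + (3)·(-112.1) + (-2)·(-92.3) = -34.6 kJ/mol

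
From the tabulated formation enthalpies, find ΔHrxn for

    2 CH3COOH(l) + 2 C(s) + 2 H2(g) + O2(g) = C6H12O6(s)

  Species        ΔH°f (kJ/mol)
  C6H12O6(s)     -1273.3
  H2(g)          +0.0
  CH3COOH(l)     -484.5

ΔHrxn = -304.3 kJ/mol

Products: 1·(-1273.3) = -1273.3
Reactants: 2·(-484.5) + 2·(+0.0) + 2·(+0.0) + 1·(+0.0) = -969.0
ΔHrxn = (-1273.3) − (-969.0) = -304.3 kJ/mol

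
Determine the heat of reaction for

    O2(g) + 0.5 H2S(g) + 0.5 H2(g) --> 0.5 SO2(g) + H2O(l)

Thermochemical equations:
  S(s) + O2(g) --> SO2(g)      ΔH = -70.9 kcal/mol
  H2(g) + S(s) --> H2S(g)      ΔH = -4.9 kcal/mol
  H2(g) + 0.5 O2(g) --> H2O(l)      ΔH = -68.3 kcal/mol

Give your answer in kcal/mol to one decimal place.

ΔH = -101.3 kcal/mol

equation 1 × 1/2: (1/2)·(-70.9) = -35.45 kcal/mol
equation 2 reversed and × 1/2: (-1/2)·(-4.9) = +2.45 kcal/mol
equation 3 as written: -68.3 kcal/mol
By Hess's law, ΔH = (-35.45) + (+2.45) + (-68.3) = -101.3 kcal/mol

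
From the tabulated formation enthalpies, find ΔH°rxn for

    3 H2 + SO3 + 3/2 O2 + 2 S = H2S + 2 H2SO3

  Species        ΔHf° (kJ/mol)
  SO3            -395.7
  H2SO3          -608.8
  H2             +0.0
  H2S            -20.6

Products: 1·(-20.6) + 2·(-608.8) = -1238.2
Reactants: 3·(+0.0) + 1·(-395.7) + 3/2·(+0.0) + 2·(+0.0) = -395.7
ΔH°rxn = (-1238.2) − (-395.7) = -842.5 kJ/mol

ΔH°rxn = -842.5 kJ/mol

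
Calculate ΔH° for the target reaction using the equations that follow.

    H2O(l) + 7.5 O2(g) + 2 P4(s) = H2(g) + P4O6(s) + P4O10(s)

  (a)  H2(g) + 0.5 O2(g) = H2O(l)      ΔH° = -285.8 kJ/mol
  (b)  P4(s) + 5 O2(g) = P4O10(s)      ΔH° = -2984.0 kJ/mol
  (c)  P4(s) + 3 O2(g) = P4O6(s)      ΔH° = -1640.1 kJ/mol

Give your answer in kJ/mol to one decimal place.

(a) reversed (H2O(l) must end up as a reactant): +285.8 kJ/mol
(b) as written (P4O10(s) already on the product side): -2984.0 kJ/mol
(c) as written (P4O6(s) already on the product side): -1640.1 kJ/mol
Since enthalpy is a state function, ΔH° = (+285.8) + (-2984.0) + (-1640.1) = -4338.3 kJ/mol

ΔH° = -4338.3 kJ/mol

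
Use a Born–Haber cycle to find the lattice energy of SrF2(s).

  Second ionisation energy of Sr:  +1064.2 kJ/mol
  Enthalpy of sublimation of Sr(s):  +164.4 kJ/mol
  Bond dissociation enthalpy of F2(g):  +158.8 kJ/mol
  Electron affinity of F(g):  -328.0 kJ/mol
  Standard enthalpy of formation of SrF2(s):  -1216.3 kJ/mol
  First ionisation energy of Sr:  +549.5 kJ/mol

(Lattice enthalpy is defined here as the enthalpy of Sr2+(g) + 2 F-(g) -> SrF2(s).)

ΔHf° = 1·ΔHsub + 1·(ΣIE) + 1·D(F2) + 2·EA + U
-1216.3 = 1·(+164.4) + 1·(+1613.7) + 1·(+158.8) + 2·(-328.0) + U
U = -1216.3 − (+1280.9) = -2497.2 kJ/mol

U = -2497.2 kJ/mol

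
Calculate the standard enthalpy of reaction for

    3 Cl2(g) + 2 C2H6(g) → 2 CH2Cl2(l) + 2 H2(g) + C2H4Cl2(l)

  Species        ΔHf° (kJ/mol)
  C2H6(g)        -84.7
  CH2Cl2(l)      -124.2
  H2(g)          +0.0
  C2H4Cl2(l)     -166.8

ΔH°rxn = -245.8 kJ/mol

Products: 2·(-124.2) + 2·(+0.0) + 1·(-166.8) = -415.2
Reactants: 3·(+0.0) + 2·(-84.7) = -169.4
ΔH°rxn = (-415.2) − (-169.4) = -245.8 kJ/mol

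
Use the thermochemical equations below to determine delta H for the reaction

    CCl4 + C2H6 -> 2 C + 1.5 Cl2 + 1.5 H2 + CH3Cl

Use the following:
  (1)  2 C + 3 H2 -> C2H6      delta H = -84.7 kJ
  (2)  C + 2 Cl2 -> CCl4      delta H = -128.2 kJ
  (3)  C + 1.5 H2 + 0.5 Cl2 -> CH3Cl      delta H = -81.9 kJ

delta H = 131.0 kJ

(1) reversed: +84.7 kJ
(2) reversed: +128.2 kJ
(3) as written: -81.9 kJ
By Hess's law, delta H = (-1)·(-84.7) + (-1)·(-128.2) + (1)·(-81.9) = 131.0 kJ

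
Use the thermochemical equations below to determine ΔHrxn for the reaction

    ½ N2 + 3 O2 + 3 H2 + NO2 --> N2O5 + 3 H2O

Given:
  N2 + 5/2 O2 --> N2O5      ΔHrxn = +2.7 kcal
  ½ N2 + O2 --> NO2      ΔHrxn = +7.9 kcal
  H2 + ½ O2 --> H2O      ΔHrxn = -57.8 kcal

equation 1 as written (N2O5 already on the product side): +2.7 kcal
equation 2 reversed (reverse to put NO2 on the reactant side): -7.9 kcal
equation 3 × 3 (scale by 3 for the 3 H2O): (3)·(-57.8) = -173.4 kcal
ΔHrxn = (1)·(+2.7) + (-1)·(+7.9) + (3)·(-57.8) = -178.6 kcal

ΔHrxn = -178.6 kcal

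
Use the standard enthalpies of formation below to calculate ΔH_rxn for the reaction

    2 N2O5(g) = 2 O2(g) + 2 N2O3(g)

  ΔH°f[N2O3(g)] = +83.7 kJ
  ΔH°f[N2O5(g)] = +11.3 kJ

ΔH_rxn = 144.8 kJ

Products: 2·(+0.0) + 2·(+83.7) = +167.4
Reactants: 2·(+11.3) = +22.6
ΔH_rxn = (+167.4) − (+22.6) = 144.8 kJ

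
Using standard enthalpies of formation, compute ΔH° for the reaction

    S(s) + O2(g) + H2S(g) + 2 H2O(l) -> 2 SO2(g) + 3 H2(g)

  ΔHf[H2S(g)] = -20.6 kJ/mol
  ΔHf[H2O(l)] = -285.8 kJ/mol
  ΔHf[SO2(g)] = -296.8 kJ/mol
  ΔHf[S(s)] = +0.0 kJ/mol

ΔH° = -1.4 kJ/mol

ΔH°rxn = Σ nΔHf°(products) − Σ nΔHf°(reactants).
Products: 2·(-296.8) + 3·(+0.0) = -593.6
Reactants: 1·(+0.0) + 1·(+0.0) + 1·(-20.6) + 2·(-285.8) = -592.2
ΔH° = (-593.6) − (-592.2) = -1.4 kJ/mol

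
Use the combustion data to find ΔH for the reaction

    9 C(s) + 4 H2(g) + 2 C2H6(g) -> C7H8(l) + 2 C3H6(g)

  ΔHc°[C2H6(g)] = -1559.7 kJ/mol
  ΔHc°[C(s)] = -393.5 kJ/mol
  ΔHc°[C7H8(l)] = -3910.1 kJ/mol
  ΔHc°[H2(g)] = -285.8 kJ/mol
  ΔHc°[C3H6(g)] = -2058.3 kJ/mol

Using ΔH = Σ nΔHc°(reactants) − Σ nΔHc°(products):
= [9·(-393.5) + 4·(-285.8) + 2·(-1559.7)] − [1·(-3910.1) + 2·(-2058.3)]
= 222.6 kJ/mol

ΔH = 222.6 kJ/mol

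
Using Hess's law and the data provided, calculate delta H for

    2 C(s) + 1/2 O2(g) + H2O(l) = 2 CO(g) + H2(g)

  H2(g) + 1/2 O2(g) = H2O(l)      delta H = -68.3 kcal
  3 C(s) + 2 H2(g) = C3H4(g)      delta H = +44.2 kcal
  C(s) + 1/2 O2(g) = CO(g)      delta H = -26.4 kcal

delta H = 15.5 kcal

equation 1 reversed (H2O(l) must end up as a reactant): +68.3 kcal
equation 2: not needed (C3H4(g) appears nowhere else).
equation 3 × 2 (scale by 2 for the 2 CO(g)): (2)·(-26.4) = -52.8 kcal
delta H = (+68.3) + (-52.8) = 15.5 kcal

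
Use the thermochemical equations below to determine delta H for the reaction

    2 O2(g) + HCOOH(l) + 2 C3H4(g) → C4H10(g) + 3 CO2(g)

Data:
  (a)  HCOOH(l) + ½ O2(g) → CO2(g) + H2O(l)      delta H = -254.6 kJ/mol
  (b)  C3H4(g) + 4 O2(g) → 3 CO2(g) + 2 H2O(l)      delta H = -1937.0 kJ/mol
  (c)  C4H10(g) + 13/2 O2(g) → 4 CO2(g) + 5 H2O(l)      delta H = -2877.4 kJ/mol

(a) as written (HCOOH(l) already on the reactant side): -254.6 kJ/mol
(b) × 2 (×2 to match 2 C3H4(g) in the target): (2)·(-1937.0) = -3874.0 kJ/mol
(c) reversed (reverse to put C4H10(g) on the product side): +2877.4 kJ/mol
Since enthalpy is a state function, delta H = (-254.6) + (-3874.0) + (+2877.4) = -1251.2 kJ/mol

delta H = -1251.2 kJ/mol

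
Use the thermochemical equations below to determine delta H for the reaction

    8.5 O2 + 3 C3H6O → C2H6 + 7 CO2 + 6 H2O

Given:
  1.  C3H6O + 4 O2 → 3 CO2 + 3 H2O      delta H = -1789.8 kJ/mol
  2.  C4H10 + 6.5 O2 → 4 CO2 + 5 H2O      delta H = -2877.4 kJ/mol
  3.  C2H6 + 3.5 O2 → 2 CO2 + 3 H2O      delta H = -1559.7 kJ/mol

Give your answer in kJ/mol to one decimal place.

delta H = -3809.7 kJ/mol

eq. 1 × 3 (×3 to match 3 C3H6O in the target): (3)·(-1789.8) = -5369.4 kJ/mol
eq. 2: not needed (C4H10 appears nowhere else).
eq. 3 reversed (C2H6 must end up as a product): +1559.7 kJ/mol
delta H = (-5369.4) + (+1559.7) = -3809.7 kJ/mol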